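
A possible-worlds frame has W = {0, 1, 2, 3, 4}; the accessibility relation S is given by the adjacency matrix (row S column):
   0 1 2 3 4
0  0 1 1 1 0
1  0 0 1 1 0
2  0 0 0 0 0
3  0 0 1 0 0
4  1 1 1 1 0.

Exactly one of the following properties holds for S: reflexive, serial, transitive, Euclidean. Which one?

Reflexive: no — 0 is not related to itself.
Serial: no — 2 has no S-successor.
Transitive: yes — every two-step S-path is closed by a direct edge.
Euclidean: no — 0 S 2 and 0 S 1, but not 2 S 1.
Only transitive holds.

transitive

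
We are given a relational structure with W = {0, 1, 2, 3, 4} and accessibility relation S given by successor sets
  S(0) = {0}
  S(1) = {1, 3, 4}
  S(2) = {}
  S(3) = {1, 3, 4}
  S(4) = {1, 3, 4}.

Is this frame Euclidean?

Yes

Euclidean: yes — any two successors of a common world are S-related.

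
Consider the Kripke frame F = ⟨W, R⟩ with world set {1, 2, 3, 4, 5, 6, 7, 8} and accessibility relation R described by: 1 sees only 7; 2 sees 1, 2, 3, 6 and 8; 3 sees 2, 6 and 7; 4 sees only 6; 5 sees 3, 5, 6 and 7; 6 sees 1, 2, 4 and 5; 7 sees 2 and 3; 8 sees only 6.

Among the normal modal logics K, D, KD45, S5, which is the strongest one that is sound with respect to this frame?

D

Serial (axiom D): yes — every world has a successor (e.g. 1 R 7).
Euclidean (axiom 5): no — 2 R 1 and 2 R 3, but not 1 R 3.
Transitive (axiom 4): no — 1 R 7 and 7 R 2, but not 1 R 2.
Reflexive (axiom T): no — 1 is not related to itself.
So F validates K, D; KD45 would additionally require R to be Euclidean and transitive. The strongest is D.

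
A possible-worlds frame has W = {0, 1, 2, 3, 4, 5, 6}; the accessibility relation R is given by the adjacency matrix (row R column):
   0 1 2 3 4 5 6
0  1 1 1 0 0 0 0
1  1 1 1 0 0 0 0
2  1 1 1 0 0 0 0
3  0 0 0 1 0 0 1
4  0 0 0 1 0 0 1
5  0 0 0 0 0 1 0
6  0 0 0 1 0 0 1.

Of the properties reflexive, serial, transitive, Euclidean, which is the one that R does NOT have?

Reflexive: no — 4 is not related to itself.
Serial: yes — every world has a successor (e.g. 0 R 0).
Transitive: yes — every two-step R-path is closed by a direct edge.
Euclidean: yes — any two successors of a common world are R-related.
Only reflexive fails.

reflexive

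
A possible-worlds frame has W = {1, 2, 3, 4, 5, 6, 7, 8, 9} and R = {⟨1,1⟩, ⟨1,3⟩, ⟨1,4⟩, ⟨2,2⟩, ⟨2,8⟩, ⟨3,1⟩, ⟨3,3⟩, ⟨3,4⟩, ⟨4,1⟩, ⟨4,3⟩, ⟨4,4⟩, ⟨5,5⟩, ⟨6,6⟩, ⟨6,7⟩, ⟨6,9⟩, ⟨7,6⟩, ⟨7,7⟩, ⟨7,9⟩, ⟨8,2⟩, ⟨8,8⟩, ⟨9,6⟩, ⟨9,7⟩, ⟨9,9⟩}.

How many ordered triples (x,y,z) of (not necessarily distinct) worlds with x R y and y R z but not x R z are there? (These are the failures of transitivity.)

R is transitive; there are no such tuples.

0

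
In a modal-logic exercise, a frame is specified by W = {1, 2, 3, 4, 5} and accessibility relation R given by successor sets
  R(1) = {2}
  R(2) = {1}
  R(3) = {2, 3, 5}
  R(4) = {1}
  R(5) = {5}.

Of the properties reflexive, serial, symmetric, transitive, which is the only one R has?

serial

Reflexive: no — 1 is not related to itself.
Serial: yes — every world has a successor (e.g. 1 R 2).
Symmetric: no — 3 R 2 but not 2 R 3.
Transitive: no — 3 R 2 and 2 R 1, but not 3 R 1.
Only serial holds.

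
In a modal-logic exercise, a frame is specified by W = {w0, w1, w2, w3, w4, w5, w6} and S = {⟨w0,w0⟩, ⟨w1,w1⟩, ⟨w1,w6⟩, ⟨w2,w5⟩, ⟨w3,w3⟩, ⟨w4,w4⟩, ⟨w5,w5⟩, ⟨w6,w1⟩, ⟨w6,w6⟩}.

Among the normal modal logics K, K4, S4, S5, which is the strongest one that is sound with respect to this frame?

Transitive (axiom 4): yes — every two-step S-path is closed by a direct edge.
Reflexive (axiom T): no — w2 is not related to itself.
Euclidean (axiom 5): yes — any two successors of a common world are S-related.
So F validates K, K4; S4 would additionally require S to be reflexive. The strongest is K4.

K4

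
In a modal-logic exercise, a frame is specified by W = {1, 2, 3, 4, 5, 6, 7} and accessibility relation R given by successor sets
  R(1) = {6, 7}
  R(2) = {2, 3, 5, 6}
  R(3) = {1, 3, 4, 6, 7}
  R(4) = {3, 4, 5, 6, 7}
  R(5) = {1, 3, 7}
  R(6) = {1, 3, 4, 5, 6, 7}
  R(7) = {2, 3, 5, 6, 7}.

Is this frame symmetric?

Symmetric: no — 1 R 7 but not 7 R 1.

No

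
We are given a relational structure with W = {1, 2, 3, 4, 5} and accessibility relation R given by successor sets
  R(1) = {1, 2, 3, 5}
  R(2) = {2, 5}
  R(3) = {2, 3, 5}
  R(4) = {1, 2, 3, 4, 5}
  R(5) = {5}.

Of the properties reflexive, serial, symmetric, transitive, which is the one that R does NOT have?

Reflexive: yes — every world is R-related to itself.
Serial: yes — every world has a successor (e.g. 1 R 1).
Symmetric: no — 1 R 2 but not 2 R 1.
Transitive: yes — every two-step R-path is closed by a direct edge.
Only symmetric fails.

symmetric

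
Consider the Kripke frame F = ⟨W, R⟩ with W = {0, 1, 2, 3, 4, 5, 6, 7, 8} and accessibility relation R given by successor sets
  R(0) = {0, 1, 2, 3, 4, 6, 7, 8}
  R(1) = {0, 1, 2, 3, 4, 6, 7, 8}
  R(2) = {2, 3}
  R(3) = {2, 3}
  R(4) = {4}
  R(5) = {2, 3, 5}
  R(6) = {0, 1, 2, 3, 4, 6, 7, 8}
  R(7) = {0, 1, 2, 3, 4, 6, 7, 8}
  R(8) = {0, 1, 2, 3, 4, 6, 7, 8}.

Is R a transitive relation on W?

Yes

Transitive: yes — every two-step R-path is closed by a direct edge.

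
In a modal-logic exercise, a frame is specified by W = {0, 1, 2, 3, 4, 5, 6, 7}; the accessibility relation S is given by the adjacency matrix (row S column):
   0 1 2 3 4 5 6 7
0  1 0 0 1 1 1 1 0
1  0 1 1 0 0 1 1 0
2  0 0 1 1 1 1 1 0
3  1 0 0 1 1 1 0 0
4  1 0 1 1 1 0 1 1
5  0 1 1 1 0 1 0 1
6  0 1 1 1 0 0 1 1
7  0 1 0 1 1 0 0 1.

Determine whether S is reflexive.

Yes

Reflexive: yes — every world is S-related to itself.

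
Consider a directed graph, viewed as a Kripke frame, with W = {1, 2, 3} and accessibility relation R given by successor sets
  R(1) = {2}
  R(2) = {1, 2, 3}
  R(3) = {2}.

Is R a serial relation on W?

Yes

Serial: yes — every world has a successor (e.g. 1 R 2).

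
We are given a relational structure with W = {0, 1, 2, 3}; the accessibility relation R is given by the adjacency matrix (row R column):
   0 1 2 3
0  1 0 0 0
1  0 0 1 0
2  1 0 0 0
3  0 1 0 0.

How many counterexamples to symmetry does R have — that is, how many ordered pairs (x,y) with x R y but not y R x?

3

Enumerating: (1,2), (2,0), (3,1).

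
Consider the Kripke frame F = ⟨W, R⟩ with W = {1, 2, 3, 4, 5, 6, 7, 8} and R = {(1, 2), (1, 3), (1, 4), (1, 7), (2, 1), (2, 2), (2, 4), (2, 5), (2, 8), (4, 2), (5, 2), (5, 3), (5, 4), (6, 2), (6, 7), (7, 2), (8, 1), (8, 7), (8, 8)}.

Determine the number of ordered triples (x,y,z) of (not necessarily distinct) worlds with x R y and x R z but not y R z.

Enumerating: (1,2,3), (1,2,7), (1,3,2), (1,3,3), (1,3,4), (1,3,7), (1,4,3), (1,4,4), (1,4,7), (1,7,3), (1,7,4), (1,7,7), … and 26 more.
Total: 38.

38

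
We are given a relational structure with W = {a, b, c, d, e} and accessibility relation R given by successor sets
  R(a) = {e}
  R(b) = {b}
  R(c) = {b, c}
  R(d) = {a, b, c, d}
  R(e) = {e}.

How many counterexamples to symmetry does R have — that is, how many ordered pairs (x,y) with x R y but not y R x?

Enumerating: (a,e), (c,b), (d,a), (d,b), (d,c).

5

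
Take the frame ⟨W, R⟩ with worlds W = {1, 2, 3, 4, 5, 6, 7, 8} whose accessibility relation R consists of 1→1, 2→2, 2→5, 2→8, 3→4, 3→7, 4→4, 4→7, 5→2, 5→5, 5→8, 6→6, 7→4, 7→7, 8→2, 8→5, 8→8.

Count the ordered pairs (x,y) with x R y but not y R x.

Enumerating: (3,4), (3,7).

2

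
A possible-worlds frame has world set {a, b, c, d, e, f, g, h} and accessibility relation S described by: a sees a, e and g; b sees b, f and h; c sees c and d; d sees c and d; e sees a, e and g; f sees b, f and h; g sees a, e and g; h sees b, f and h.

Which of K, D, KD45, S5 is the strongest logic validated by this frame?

S5

Serial (axiom D): yes — every world has a successor (e.g. a S a).
Euclidean (axiom 5): yes — any two successors of a common world are S-related.
Transitive (axiom 4): yes — every two-step S-path is closed by a direct edge.
Reflexive (axiom T): yes — every world is S-related to itself.
So F validates K, D, KD45, S5. The strongest is S5.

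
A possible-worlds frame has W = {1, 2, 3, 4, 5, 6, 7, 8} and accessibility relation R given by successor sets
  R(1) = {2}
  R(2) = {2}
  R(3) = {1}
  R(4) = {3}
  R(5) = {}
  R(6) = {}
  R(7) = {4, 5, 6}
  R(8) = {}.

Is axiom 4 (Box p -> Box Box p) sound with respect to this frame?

By correspondence theory, 4 is valid on a frame iff R is transitive.
Transitive: no — 3 R 1 and 1 R 2, but not 3 R 2.

No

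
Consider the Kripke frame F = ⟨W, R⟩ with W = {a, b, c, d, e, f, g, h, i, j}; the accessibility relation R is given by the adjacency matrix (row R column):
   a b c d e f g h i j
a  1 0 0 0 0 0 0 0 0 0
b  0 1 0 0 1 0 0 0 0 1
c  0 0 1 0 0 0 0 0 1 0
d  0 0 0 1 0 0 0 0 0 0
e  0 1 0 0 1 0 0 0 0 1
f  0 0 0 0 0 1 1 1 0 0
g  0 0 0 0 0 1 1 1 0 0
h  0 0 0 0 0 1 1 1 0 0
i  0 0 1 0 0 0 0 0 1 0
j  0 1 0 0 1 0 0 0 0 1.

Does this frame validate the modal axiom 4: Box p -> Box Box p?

Yes

The schema 4 characterises exactly the transitive frames.
Transitive: yes — every two-step R-path is closed by a direct edge.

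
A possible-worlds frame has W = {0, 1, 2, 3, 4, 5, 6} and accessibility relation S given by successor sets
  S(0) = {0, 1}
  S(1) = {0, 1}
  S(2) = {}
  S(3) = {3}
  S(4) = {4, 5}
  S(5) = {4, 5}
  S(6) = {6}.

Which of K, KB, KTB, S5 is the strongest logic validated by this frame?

Symmetric (axiom B): yes — every pair in S has its reverse in S.
Reflexive (axiom T): no — 2 is not related to itself.
Euclidean (axiom 5): yes — any two successors of a common world are S-related.
So F validates K, KB; KTB would additionally require S to be reflexive. The strongest is KB.

KB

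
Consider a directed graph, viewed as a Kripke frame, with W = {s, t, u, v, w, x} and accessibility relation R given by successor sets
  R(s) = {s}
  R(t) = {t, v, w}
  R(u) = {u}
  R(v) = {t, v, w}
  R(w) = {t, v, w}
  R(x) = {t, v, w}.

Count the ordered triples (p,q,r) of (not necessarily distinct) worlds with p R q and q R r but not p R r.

R is transitive; there are no such tuples.

0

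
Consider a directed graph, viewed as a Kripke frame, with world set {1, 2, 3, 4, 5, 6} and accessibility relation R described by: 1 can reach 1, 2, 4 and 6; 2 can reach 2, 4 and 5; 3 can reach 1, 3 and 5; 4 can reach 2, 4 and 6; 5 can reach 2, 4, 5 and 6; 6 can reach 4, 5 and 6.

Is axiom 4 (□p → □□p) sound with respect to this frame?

By correspondence theory, 4 is valid on a frame iff R is transitive.
Transitive: no — 1 R 2 and 2 R 5, but not 1 R 5.

No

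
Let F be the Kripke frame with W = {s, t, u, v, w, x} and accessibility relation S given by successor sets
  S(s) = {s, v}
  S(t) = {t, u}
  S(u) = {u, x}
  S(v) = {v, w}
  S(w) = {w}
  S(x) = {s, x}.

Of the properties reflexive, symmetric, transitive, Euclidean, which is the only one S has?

reflexive

Reflexive: yes — every world is S-related to itself.
Symmetric: no — s S v but not v S s.
Transitive: no — s S v and v S w, but not s S w.
Euclidean: no — s S v and s S s, but not v S s.
Only reflexive holds.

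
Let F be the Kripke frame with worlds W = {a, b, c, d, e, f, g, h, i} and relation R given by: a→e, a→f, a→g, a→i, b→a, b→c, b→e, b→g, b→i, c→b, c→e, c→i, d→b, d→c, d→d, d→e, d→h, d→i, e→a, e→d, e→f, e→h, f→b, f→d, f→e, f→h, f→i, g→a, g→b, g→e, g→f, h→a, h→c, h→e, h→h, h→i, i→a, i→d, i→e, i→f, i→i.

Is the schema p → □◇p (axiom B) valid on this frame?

Axiom B corresponds to the accessibility relation being symmetric.
Symmetric: no — a R f but not f R a.

No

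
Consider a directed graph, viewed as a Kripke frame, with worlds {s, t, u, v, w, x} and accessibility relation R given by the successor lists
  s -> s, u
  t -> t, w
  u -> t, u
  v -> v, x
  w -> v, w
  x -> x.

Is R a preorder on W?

Reflexive: yes — every world is R-related to itself.
Transitive: no — s R u and u R t, but not s R t.
So R is not a preorder.

No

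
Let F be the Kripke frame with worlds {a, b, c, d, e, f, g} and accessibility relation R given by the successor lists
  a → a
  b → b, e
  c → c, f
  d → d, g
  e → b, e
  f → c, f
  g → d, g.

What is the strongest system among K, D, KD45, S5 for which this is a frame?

S5

Serial (axiom D): yes — every world has a successor (e.g. a R a).
Euclidean (axiom 5): yes — any two successors of a common world are R-related.
Transitive (axiom 4): yes — every two-step R-path is closed by a direct edge.
Reflexive (axiom T): yes — every world is R-related to itself.
So F validates K, D, KD45, S5. The strongest is S5.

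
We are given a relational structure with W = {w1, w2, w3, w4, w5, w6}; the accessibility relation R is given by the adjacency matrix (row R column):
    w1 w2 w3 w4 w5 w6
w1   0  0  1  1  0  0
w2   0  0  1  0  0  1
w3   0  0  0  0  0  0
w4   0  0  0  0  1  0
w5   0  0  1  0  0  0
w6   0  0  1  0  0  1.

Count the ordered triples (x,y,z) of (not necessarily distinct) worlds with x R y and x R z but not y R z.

Enumerating: (w1,w3,w3), (w1,w3,w4), (w1,w4,w3), (w1,w4,w4), (w2,w3,w3), (w2,w3,w6), (w4,w5,w5), (w5,w3,w3), (w6,w3,w3), (w6,w3,w6).

10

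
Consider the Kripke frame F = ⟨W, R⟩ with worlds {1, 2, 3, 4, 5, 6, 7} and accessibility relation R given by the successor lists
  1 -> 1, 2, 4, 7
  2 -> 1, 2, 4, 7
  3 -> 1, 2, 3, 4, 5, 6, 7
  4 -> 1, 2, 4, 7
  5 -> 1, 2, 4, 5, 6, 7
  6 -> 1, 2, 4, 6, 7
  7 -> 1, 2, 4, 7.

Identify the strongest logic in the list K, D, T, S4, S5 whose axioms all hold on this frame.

S4

Serial (axiom D): yes — every world has a successor (e.g. 1 R 1).
Reflexive (axiom T): yes — every world is R-related to itself.
Transitive (axiom 4): yes — every two-step R-path is closed by a direct edge.
Euclidean (axiom 5): no — 3 R 1 and 3 R 5, but not 1 R 5.
So F validates K, D, T, S4; S5 would additionally require R to be Euclidean. The strongest is S4.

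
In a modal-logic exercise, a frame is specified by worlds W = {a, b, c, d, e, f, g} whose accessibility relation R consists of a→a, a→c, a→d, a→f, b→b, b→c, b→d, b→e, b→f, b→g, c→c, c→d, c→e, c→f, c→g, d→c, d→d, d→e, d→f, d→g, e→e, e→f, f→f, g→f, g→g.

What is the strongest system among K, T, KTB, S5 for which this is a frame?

Reflexive (axiom T): yes — every world is R-related to itself.
Symmetric (axiom B): no — a R c but not c R a.
Euclidean (axiom 5): no — a R f and a R c, but not f R c.
So F validates K, T; KTB would additionally require R to be symmetric. The strongest is T.

T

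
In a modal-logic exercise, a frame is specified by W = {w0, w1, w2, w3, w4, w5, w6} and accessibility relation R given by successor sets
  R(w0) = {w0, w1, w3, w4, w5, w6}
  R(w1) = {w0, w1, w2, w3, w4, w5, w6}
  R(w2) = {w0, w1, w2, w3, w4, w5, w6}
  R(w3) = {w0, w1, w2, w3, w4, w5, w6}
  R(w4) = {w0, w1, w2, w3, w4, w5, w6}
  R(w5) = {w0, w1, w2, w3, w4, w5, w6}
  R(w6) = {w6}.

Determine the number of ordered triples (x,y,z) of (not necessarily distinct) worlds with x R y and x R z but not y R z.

Enumerating: (w0,w6,w0), (w0,w6,w1), (w0,w6,w3), (w0,w6,w4), (w0,w6,w5), (w1,w0,w2), (w1,w6,w0), (w1,w6,w1), (w1,w6,w2), (w1,w6,w3), (w1,w6,w4), (w1,w6,w5), … and 28 more.
Total: 40.

40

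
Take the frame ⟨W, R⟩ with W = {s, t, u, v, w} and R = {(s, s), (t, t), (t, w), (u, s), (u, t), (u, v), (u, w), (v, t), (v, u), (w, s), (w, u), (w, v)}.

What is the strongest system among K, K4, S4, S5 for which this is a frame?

Transitive (axiom 4): no — t R w and w R s, but not t R s.
Reflexive (axiom T): no — u is not related to itself.
Euclidean (axiom 5): no — u R s and u R t, but not s R t.
So F validates K; K4 would additionally require R to be transitive. The strongest is K.

K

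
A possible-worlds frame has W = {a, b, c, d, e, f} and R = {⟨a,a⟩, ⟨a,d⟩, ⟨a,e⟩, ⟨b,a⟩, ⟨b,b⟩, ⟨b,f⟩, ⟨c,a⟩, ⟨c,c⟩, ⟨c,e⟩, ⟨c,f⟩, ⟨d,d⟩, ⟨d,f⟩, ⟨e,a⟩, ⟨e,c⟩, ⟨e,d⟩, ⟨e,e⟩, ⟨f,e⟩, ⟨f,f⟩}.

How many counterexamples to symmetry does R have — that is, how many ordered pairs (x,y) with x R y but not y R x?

8

Enumerating: (a,d), (b,a), (b,f), (c,a), (c,f), (d,f), (e,d), (f,e).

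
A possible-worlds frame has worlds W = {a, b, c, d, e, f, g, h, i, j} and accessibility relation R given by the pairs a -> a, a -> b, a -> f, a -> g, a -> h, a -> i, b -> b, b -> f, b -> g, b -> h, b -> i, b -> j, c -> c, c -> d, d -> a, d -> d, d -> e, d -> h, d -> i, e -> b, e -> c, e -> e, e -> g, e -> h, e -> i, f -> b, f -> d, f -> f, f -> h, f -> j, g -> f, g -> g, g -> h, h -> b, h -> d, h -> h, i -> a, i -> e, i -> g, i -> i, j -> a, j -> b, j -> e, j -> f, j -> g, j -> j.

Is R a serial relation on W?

Serial: yes — every world has a successor (e.g. a R a).

Yes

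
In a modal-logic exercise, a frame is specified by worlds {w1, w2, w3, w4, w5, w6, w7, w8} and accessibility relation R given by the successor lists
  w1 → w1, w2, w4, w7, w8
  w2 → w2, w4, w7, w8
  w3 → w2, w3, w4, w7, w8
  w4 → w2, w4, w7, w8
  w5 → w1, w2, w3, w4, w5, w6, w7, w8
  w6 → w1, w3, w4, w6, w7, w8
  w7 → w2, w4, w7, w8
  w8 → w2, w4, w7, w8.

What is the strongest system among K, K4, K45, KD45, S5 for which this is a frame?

Transitive (axiom 4): no — w6 R w1 and w1 R w2, but not w6 R w2.
Euclidean (axiom 5): no — w5 R w1 and w5 R w3, but not w1 R w3.
Serial (axiom D): yes — every world has a successor (e.g. w1 R w1).
Reflexive (axiom T): yes — every world is R-related to itself.
So F validates K; K4 would additionally require R to be transitive. The strongest is K.

K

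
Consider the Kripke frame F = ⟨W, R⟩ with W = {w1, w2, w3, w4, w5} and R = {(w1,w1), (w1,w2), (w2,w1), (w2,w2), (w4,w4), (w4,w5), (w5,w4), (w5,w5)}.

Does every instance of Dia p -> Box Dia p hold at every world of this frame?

Yes

The schema 5 characterises exactly the Euclidean frames.
Euclidean: yes — any two successors of a common world are R-related.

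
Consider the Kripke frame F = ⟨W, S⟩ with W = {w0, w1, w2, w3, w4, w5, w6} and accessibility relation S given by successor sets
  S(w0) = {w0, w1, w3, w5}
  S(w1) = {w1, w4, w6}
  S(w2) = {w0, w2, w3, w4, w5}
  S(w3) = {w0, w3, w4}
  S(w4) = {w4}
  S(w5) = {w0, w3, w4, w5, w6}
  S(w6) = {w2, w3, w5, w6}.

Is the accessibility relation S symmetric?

Symmetric: no — w0 S w1 but not w1 S w0.

No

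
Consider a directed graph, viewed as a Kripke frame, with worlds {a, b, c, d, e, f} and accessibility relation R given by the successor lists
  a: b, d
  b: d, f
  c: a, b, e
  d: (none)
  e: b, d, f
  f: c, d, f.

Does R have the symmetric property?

No

Symmetric: no — a R b but not b R a.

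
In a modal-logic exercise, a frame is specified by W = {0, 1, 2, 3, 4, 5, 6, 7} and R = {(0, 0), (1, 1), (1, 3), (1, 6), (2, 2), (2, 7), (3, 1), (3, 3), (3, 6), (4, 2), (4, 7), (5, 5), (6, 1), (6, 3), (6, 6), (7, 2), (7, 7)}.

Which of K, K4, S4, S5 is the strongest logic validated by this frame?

K4

Transitive (axiom 4): yes — every two-step R-path is closed by a direct edge.
Reflexive (axiom T): no — 4 is not related to itself.
Euclidean (axiom 5): yes — any two successors of a common world are R-related.
So F validates K, K4; S4 would additionally require R to be reflexive. The strongest is K4.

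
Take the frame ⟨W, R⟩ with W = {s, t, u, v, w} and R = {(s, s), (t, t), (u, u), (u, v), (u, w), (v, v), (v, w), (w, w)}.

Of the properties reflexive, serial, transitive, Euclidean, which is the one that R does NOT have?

Euclidean

Reflexive: yes — every world is R-related to itself.
Serial: yes — every world has a successor (e.g. s R s).
Transitive: yes — every two-step R-path is closed by a direct edge.
Euclidean: no — u R w and u R v, but not w R v.
Only Euclidean fails.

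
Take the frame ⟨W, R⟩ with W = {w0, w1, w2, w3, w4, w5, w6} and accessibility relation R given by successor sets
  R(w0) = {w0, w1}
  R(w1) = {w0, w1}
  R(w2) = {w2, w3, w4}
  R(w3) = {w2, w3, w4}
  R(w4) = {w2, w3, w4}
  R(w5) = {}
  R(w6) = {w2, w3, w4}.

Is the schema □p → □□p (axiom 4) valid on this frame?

Yes

Axiom 4 corresponds to the accessibility relation being transitive.
Transitive: yes — every two-step R-path is closed by a direct edge.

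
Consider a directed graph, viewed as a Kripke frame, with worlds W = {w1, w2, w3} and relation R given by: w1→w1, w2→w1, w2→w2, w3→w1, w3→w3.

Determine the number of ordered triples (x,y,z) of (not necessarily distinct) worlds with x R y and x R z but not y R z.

Enumerating: (w2,w1,w2), (w3,w1,w3).

2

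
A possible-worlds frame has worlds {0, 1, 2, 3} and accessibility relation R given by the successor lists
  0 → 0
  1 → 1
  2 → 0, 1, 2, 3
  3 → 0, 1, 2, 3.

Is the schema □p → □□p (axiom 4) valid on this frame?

Yes

By correspondence theory, 4 is valid on a frame iff R is transitive.
Transitive: yes — every two-step R-path is closed by a direct edge.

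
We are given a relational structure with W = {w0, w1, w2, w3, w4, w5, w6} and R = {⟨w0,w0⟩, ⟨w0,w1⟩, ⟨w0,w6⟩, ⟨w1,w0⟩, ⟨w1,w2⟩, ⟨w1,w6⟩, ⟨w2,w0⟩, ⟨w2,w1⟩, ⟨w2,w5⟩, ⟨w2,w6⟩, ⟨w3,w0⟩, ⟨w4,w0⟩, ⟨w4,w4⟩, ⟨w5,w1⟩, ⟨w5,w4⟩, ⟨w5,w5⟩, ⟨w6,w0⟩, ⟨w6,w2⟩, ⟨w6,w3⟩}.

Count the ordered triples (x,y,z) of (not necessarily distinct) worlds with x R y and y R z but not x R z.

Enumerating: (w0,w1,w2), (w0,w6,w2), (w0,w6,w3), (w1,w0,w1), (w1,w2,w1), (w1,w2,w5), (w1,w6,w3), (w2,w1,w2), (w2,w5,w4), (w2,w6,w2), (w2,w6,w3), (w3,w0,w1), … and 12 more.
Total: 24.

24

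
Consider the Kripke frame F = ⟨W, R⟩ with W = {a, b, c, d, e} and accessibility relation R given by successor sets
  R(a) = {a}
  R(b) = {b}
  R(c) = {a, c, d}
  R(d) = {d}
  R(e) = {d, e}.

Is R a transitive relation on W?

Transitive: yes — every two-step R-path is closed by a direct edge.

Yes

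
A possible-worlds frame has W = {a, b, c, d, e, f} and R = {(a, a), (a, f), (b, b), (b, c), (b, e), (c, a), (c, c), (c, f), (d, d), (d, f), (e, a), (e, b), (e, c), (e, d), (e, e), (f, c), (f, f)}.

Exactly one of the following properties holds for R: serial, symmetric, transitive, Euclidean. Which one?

Serial: yes — every world has a successor (e.g. a R a).
Symmetric: no — a R f but not f R a.
Transitive: no — a R f and f R c, but not a R c.
Euclidean: no — b R c and b R e, but not c R e.
Only serial holds.

serial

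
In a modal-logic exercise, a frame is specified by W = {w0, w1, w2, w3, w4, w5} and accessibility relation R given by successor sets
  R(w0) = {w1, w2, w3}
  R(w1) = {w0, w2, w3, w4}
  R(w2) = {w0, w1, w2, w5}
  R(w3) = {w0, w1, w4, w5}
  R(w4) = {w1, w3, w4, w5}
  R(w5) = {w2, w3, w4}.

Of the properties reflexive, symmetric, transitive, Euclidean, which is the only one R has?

Reflexive: no — w0 is not related to itself.
Symmetric: yes — every pair in R has its reverse in R.
Transitive: no — w0 R w1 and w1 R w4, but not w0 R w4.
Euclidean: no — w0 R w2 and w0 R w3, but not w2 R w3.
Only symmetric holds.

symmetric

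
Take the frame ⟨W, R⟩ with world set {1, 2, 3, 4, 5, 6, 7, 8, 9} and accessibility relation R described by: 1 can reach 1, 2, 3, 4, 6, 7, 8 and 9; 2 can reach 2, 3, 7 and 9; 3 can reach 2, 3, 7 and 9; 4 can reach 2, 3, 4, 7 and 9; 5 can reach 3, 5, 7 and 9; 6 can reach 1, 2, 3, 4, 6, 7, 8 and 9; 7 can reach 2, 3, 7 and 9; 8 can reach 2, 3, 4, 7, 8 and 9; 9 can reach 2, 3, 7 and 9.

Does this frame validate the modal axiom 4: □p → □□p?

No

Axiom 4 corresponds to the accessibility relation being transitive.
Transitive: no — 5 R 3 and 3 R 2, but not 5 R 2.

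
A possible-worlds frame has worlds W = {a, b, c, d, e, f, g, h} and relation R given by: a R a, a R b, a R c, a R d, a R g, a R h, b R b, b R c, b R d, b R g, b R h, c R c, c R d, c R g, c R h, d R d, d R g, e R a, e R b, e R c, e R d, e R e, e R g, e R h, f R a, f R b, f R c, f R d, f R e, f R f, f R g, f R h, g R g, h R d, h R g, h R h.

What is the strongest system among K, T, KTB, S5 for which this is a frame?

T

Reflexive (axiom T): yes — every world is R-related to itself.
Symmetric (axiom B): no — a R b but not b R a.
Euclidean (axiom 5): no — a R c and a R b, but not c R b.
So F validates K, T; KTB would additionally require R to be symmetric. The strongest is T.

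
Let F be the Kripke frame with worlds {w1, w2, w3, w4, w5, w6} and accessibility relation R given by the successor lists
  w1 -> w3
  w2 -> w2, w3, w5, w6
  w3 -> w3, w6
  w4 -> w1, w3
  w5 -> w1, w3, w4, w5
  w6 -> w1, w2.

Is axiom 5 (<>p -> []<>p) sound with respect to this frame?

Axiom 5 corresponds to the accessibility relation being Euclidean.
Euclidean: no — w2 R w3 and w2 R w5, but not w3 R w5.

No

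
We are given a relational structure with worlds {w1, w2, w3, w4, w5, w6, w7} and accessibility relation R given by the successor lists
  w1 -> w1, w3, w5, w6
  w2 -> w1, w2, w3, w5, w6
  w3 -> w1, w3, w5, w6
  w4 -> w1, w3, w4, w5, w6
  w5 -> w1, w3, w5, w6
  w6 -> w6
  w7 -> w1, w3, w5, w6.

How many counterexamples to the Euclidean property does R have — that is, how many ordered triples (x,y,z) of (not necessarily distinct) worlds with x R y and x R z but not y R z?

Enumerating: (w1,w6,w1), (w1,w6,w3), (w1,w6,w5), (w2,w1,w2), (w2,w3,w2), (w2,w5,w2), (w2,w6,w1), (w2,w6,w2), (w2,w6,w3), (w2,w6,w5), (w3,w6,w1), (w3,w6,w3), … and 14 more.
Total: 26.

26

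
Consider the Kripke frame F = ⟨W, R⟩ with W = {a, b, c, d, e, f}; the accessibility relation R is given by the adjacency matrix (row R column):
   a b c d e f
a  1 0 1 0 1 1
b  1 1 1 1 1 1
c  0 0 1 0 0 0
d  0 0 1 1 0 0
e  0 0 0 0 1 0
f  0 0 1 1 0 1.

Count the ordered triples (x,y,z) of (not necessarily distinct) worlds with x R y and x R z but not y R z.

31

Enumerating: (a,c,a), (a,c,e), (a,c,f), (a,e,a), (a,e,c), (a,e,f), (a,f,a), (a,f,e), (b,a,b), (b,a,d), (b,c,a), (b,c,b), … and 19 more.
Total: 31.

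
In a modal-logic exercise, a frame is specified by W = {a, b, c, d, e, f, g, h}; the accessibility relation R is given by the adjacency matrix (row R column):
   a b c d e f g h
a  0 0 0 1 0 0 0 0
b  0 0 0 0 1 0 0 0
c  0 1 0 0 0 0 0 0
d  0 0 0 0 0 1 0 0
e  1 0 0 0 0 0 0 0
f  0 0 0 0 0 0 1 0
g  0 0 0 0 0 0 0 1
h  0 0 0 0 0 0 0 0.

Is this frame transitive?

No

Transitive: no — a R d and d R f, but not a R f.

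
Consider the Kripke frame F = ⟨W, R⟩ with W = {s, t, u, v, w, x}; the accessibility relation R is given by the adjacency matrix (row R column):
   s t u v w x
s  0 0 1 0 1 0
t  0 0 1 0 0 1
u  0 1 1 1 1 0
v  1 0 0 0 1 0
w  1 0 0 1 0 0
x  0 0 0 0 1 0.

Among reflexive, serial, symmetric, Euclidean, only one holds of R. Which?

Reflexive: no — s is not related to itself.
Serial: yes — every world has a successor (e.g. s R u).
Symmetric: no — s R u but not u R s.
Euclidean: no — s R w and s R u, but not w R u.
Only serial holds.

serial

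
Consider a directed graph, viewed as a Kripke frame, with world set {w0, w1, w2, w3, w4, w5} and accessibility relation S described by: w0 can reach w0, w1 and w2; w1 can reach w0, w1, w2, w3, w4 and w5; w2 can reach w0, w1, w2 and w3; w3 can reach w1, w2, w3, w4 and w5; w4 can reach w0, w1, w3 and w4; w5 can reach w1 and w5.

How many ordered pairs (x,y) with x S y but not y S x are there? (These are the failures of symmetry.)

2

Enumerating: (w3,w5), (w4,w0).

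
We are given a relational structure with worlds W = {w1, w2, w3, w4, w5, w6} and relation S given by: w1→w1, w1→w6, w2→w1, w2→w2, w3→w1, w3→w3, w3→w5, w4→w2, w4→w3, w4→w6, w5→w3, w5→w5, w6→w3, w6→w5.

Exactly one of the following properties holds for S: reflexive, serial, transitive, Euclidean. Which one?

serial

Reflexive: no — w4 is not related to itself.
Serial: yes — every world has a successor (e.g. w1 S w1).
Transitive: no — w1 S w6 and w6 S w3, but not w1 S w3.
Euclidean: no — w3 S w1 and w3 S w5, but not w1 S w5.
Only serial holds.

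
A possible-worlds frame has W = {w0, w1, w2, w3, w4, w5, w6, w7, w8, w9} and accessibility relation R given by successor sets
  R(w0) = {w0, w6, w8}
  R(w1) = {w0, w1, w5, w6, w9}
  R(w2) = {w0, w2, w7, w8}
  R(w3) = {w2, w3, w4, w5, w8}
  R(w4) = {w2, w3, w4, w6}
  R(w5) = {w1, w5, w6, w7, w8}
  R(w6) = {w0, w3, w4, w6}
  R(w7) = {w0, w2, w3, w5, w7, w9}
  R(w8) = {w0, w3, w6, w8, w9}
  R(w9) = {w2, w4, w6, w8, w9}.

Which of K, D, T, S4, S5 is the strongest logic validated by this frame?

Serial (axiom D): yes — every world has a successor (e.g. w0 R w0).
Reflexive (axiom T): yes — every world is R-related to itself.
Transitive (axiom 4): no — w0 R w6 and w6 R w3, but not w0 R w3.
Euclidean (axiom 5): no — w0 R w6 and w0 R w8, but not w6 R w8.
So F validates K, D, T; S4 would additionally require R to be transitive. The strongest is T.

T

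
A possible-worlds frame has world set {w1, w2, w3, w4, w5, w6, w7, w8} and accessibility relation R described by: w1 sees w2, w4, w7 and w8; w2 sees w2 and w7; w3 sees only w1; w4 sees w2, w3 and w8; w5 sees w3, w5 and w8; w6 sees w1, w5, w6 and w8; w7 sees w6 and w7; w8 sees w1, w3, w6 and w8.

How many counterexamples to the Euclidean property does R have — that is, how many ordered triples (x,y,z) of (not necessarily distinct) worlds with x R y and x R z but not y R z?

36

Enumerating: (w1,w2,w4), (w1,w2,w8), (w1,w4,w4), (w1,w4,w7), (w1,w7,w2), (w1,w7,w4), (w1,w7,w8), (w1,w8,w2), (w1,w8,w4), (w1,w8,w7), (w2,w7,w2), (w3,w1,w1), … and 24 more.
Total: 36.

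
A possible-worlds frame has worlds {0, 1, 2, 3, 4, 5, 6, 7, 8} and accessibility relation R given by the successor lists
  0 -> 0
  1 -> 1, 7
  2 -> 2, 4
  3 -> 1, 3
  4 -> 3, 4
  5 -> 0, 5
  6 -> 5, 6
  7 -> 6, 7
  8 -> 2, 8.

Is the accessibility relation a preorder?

Reflexive: yes — every world is R-related to itself.
Transitive: no — 1 R 7 and 7 R 6, but not 1 R 6.
So R is not a preorder.

No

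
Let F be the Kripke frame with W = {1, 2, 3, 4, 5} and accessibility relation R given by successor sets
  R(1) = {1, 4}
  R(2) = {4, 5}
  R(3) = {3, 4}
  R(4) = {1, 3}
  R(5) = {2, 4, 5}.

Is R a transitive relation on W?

Transitive: no — 1 R 4 and 4 R 3, but not 1 R 3.

No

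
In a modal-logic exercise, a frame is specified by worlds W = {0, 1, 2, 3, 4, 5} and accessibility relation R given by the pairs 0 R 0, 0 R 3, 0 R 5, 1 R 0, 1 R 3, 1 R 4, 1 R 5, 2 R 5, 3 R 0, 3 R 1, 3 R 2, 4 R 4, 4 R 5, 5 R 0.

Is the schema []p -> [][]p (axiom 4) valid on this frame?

The schema 4 characterises exactly the transitive frames.
Transitive: no — 0 R 3 and 3 R 1, but not 0 R 1.

No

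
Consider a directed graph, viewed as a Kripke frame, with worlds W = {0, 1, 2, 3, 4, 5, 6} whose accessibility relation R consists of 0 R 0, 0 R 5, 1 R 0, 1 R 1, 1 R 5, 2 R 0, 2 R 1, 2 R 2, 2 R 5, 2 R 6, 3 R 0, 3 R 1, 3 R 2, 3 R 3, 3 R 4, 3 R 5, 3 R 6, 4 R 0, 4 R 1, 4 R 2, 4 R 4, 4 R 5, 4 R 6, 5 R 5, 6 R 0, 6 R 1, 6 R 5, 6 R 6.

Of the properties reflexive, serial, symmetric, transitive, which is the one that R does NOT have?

Reflexive: yes — every world is R-related to itself.
Serial: yes — every world has a successor (e.g. 0 R 0).
Symmetric: no — 0 R 5 but not 5 R 0.
Transitive: yes — every two-step R-path is closed by a direct edge.
Only symmetric fails.

symmetric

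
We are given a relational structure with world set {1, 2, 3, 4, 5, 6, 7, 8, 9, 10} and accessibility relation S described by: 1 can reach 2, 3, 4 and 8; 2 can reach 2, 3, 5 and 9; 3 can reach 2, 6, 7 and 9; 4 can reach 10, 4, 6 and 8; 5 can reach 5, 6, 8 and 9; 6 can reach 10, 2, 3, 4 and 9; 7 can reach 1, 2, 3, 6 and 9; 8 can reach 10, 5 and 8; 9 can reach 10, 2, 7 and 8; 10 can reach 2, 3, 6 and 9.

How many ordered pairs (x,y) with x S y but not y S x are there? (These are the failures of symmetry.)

19

Enumerating: (1,2), (1,3), (1,4), (1,8), (10,2), (10,3), (2,5), (3,9), (4,10), (4,8), (5,6), (5,9), … and 7 more.
Total: 19.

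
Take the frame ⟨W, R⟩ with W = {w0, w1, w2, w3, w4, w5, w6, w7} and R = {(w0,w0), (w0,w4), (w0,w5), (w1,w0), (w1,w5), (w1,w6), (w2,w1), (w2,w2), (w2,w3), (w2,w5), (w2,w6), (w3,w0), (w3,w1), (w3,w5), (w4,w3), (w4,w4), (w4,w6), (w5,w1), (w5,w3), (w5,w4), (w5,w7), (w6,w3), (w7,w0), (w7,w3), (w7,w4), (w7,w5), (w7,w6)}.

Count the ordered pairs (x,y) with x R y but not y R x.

Enumerating: (w0,w4), (w0,w5), (w1,w0), (w1,w6), (w2,w1), (w2,w3), (w2,w5), (w2,w6), (w3,w0), (w3,w1), (w4,w3), (w4,w6), (w5,w4), (w6,w3), (w7,w0), (w7,w3), (w7,w4), (w7,w6).

18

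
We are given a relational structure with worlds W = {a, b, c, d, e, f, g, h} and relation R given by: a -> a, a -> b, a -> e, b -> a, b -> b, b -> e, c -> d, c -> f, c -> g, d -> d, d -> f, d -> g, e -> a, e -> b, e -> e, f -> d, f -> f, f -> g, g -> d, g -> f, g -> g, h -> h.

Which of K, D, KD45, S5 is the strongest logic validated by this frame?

Serial (axiom D): yes — every world has a successor (e.g. a R a).
Euclidean (axiom 5): yes — any two successors of a common world are R-related.
Transitive (axiom 4): yes — every two-step R-path is closed by a direct edge.
Reflexive (axiom T): no — c is not related to itself.
So F validates K, D, KD45; S5 would additionally require R to be reflexive. The strongest is KD45.

KD45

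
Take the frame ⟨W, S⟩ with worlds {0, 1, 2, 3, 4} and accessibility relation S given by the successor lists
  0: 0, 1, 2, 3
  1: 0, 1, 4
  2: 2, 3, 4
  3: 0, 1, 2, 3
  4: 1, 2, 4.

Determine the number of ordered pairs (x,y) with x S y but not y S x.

Enumerating: (0,2), (3,1).

2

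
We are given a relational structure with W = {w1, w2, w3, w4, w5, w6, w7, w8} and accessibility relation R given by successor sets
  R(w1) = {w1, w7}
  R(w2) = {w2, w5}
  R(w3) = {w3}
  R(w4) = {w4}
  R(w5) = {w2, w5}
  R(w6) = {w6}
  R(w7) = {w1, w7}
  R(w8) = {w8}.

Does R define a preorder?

Reflexive: yes — every world is R-related to itself.
Transitive: yes — every two-step R-path is closed by a direct edge.
So R is a preorder.

Yes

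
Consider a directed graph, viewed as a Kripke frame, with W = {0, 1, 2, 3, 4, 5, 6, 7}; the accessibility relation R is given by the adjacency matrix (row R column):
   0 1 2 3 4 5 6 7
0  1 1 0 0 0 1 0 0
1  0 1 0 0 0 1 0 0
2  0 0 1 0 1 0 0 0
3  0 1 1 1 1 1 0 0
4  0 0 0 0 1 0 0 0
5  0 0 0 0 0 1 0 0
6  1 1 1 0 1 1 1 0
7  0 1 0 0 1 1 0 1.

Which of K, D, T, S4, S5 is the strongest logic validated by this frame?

Serial (axiom D): yes — every world has a successor (e.g. 0 R 0).
Reflexive (axiom T): yes — every world is R-related to itself.
Transitive (axiom 4): yes — every two-step R-path is closed by a direct edge.
Euclidean (axiom 5): no — 0 R 5 and 0 R 1, but not 5 R 1.
So F validates K, D, T, S4; S5 would additionally require R to be Euclidean. The strongest is S4.

S4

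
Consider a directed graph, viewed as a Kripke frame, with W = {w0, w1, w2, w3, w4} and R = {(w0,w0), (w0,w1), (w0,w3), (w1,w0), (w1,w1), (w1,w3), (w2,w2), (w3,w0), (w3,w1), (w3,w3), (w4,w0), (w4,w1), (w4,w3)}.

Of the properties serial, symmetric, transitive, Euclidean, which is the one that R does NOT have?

Serial: yes — every world has a successor (e.g. w0 R w0).
Symmetric: no — w4 R w0 but not w0 R w4.
Transitive: yes — every two-step R-path is closed by a direct edge.
Euclidean: yes — any two successors of a common world are R-related.
Only symmetric fails.

symmetric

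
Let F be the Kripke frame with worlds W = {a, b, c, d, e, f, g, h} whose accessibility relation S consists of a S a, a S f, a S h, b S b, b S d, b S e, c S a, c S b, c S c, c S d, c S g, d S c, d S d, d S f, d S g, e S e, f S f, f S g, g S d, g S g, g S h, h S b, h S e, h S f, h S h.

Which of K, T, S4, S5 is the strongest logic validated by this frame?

Reflexive (axiom T): yes — every world is S-related to itself.
Transitive (axiom 4): no — a S f and f S g, but not a S g.
Euclidean (axiom 5): no — a S f and a S h, but not f S h.
So F validates K, T; S4 would additionally require S to be transitive. The strongest is T.

T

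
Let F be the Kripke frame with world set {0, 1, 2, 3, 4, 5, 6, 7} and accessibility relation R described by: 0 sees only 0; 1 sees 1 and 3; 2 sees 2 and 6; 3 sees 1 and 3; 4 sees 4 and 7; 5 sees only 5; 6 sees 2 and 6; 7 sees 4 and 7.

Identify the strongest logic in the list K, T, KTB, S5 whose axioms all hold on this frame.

Reflexive (axiom T): yes — every world is R-related to itself.
Symmetric (axiom B): yes — every pair in R has its reverse in R.
Euclidean (axiom 5): yes — any two successors of a common world are R-related.
So F validates K, T, KTB, S5. The strongest is S5.

S5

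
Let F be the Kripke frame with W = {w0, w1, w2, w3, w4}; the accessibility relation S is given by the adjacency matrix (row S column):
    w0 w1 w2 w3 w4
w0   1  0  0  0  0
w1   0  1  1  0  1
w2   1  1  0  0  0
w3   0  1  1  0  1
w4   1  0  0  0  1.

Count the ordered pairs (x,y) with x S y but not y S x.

Enumerating: (w1,w4), (w2,w0), (w3,w1), (w3,w2), (w3,w4), (w4,w0).

6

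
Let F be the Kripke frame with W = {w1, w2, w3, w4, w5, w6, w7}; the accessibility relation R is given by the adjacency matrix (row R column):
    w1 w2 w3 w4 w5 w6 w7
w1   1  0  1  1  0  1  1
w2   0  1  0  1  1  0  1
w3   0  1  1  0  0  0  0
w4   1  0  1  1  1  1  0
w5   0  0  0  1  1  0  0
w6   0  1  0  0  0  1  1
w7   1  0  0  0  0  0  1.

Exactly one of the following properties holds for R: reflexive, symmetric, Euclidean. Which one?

reflexive

Reflexive: yes — every world is R-related to itself.
Symmetric: no — w1 R w3 but not w3 R w1.
Euclidean: no — w1 R w3 and w1 R w4, but not w3 R w4.
Only reflexive holds.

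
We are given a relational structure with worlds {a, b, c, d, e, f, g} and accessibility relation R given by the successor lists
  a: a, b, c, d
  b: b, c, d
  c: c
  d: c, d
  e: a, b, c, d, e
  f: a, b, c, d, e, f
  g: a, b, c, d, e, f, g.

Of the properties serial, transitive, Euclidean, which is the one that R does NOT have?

Euclidean

Serial: yes — every world has a successor (e.g. a R a).
Transitive: yes — every two-step R-path is closed by a direct edge.
Euclidean: no — a R c and a R b, but not c R b.
Only Euclidean fails.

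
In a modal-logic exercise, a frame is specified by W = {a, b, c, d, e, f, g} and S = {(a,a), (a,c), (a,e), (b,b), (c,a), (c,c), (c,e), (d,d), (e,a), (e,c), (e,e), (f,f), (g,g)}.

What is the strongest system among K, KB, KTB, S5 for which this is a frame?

S5

Symmetric (axiom B): yes — every pair in S has its reverse in S.
Reflexive (axiom T): yes — every world is S-related to itself.
Euclidean (axiom 5): yes — any two successors of a common world are S-related.
So F validates K, KB, KTB, S5. The strongest is S5.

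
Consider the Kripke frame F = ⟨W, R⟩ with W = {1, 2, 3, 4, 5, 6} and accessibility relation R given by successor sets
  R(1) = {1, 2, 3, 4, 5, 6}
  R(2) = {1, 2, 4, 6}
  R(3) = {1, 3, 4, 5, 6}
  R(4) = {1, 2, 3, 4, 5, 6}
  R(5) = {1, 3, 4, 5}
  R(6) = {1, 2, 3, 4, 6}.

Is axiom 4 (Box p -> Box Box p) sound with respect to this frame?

No

The schema 4 characterises exactly the transitive frames.
Transitive: no — 2 R 1 and 1 R 3, but not 2 R 3.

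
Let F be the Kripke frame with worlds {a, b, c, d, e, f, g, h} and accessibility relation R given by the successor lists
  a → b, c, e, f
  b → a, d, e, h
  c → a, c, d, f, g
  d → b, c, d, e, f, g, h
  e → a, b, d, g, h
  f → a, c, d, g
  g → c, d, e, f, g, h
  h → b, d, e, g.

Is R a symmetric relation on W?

Symmetric: yes — every pair in R has its reverse in R.

Yes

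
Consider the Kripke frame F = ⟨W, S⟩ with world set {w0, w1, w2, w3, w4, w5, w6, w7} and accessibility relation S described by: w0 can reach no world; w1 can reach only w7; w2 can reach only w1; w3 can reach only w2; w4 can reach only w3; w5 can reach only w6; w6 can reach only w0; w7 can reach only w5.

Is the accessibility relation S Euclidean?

No

Euclidean: no — w1 S w7 and w1 S w7, but not w7 S w7.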